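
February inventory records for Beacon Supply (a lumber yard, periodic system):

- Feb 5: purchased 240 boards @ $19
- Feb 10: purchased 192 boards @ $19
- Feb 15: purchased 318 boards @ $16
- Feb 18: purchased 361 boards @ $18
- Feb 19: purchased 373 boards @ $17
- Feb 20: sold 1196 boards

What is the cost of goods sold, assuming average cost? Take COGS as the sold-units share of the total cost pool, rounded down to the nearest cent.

Feb 20, sell 1196: 1196/1484 × $26,135.00 → $21,062.97
Ending inventory (cost pool remaining) = $5,072.03

COGS = $21,062.97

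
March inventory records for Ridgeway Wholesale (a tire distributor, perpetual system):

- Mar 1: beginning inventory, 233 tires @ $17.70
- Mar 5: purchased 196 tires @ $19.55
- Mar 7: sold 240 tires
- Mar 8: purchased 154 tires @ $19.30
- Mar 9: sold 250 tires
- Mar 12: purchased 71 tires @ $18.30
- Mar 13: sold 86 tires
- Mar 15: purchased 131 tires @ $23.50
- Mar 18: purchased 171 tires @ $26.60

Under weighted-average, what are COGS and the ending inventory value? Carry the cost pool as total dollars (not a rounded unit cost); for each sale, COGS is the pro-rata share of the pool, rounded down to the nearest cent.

After Mar 1: 233 on hand, pool $4,124.10 (≈ $17.7000 each)
After Mar 5: 429 on hand, pool $7,955.90 (≈ $18.5452 each)
Mar 7, sell 240: 240/429 × $7,955.90 → $4,450.85
After Mar 8: 343 on hand, pool $6,477.25 (≈ $18.8841 each)
Mar 9, sell 250: 250/343 × $6,477.25 → $4,721.02
After Mar 12: 164 on hand, pool $3,055.53 (≈ $18.6313 each)
Mar 13, sell 86: 86/164 × $3,055.53 → $1,602.29
After Mar 15: 209 on hand, pool $4,531.74 (≈ $21.6830 each)
After Mar 18: 380 on hand, pool $9,080.34 (≈ $23.8956 each)
Total COGS = $4,450.85 + $4,721.02 + $1,602.29 = $10,774.16
Ending inventory (cost pool remaining) = $9,080.34

COGS = $10,774.16; ending inventory = $9,080.34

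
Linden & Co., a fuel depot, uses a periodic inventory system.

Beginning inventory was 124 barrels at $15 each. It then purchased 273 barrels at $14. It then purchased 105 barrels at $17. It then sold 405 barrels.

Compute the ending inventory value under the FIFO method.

Sale 1 (405) [FIFO — oldest first]: 124 @ $15 + 273 @ $14 + 8 @ $17 = $5,818
Ending inventory: 97 @ $17 = $1,649

Ending inventory = $1,649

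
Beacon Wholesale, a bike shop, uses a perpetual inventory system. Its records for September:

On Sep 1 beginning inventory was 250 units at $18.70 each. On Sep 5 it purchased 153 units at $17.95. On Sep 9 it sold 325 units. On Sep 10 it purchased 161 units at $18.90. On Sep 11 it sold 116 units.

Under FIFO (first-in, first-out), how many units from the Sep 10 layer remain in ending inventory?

123

Sep 9, 325 sold [FIFO — oldest first]: 250 @ $18.70 + 75 @ $17.95 = $6,021.25
Sep 11, 116 sold [FIFO — oldest first]: 78 @ $17.95 + 38 @ $18.90 = $2,118.30
Total COGS = $6,021.25 + $2,118.30 = $8,139.55
Ending inventory: 123 @ $18.90 = $2,324.70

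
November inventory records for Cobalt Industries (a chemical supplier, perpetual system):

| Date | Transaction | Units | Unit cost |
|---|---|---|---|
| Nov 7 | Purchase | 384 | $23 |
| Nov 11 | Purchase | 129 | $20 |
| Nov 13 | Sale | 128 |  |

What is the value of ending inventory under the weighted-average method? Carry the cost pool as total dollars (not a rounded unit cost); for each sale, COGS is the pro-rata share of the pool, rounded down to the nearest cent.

Ending inventory = $8,564.57

After Nov 7: 384 on hand, pool $8,832.00 (≈ $23.0000 each)
After Nov 11: 513 on hand, pool $11,412.00 (≈ $22.2456 each)
Nov 13, sell 128: 128/513 × $11,412.00 → $2,847.43
Ending inventory (cost pool remaining) = $8,564.57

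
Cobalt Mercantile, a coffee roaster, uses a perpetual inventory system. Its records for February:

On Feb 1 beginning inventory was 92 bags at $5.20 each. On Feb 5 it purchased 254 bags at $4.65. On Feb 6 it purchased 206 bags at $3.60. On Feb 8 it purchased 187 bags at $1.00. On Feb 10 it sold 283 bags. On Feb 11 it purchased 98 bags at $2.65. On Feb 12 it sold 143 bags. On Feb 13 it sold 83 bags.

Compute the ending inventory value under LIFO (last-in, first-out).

Feb 10, 283 sold [LIFO — newest first]: 187 @ $1.00 + 96 @ $3.60 = $532.60
Feb 12, 143 sold [LIFO — newest first]: 98 @ $2.65 + 45 @ $3.60 = $421.70
Feb 13, 83 sold [LIFO — newest first]: 65 @ $3.60 + 18 @ $4.65 = $317.70
Total COGS = $532.60 + $421.70 + $317.70 = $1,272.00
Ending inventory: 92 @ $5.20 + 236 @ $4.65 = $1,575.80

Ending inventory = $1,575.80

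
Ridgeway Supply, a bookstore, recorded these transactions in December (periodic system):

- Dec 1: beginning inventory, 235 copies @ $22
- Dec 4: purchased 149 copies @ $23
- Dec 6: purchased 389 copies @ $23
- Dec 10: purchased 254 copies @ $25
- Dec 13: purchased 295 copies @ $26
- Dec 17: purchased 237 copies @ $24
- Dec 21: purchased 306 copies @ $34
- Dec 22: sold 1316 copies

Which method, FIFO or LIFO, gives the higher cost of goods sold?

LIFO

FIFO COGS: 235 @ $22 + 149 @ $23 + 389 @ $23 + 254 @ $25 + 289 @ $26 = $31,408
LIFO COGS: 306 @ $34 + 237 @ $24 + 295 @ $26 + 254 @ $25 + 224 @ $23 = $35,264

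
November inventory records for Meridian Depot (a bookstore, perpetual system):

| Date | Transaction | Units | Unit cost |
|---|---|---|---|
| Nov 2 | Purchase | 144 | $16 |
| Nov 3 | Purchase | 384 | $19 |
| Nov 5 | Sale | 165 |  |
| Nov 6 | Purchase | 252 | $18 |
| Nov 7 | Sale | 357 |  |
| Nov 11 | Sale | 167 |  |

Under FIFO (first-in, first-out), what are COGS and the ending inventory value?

COGS = $12,498; ending inventory = $1,638

Nov 5, 165 sold [FIFO — oldest first]: 144 @ $16 + 21 @ $19 = $2,703
Nov 7, 357 sold [FIFO — oldest first]: 357 @ $19 = $6,783
Nov 11, 167 sold [FIFO — oldest first]: 6 @ $19 + 161 @ $18 = $3,012
Total COGS = $2,703 + $6,783 + $3,012 = $12,498
Ending inventory: 91 @ $18 = $1,638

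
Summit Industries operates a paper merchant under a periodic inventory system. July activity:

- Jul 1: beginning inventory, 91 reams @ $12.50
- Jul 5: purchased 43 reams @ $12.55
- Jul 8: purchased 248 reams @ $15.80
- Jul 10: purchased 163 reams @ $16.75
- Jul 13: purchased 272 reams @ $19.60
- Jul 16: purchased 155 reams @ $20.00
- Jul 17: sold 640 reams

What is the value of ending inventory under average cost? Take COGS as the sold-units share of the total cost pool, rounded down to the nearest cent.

Ending inventory = $5,723.59

Jul 17, sell 640: 640/972 × $16,757.00 → $11,033.41
Ending inventory (cost pool remaining) = $5,723.59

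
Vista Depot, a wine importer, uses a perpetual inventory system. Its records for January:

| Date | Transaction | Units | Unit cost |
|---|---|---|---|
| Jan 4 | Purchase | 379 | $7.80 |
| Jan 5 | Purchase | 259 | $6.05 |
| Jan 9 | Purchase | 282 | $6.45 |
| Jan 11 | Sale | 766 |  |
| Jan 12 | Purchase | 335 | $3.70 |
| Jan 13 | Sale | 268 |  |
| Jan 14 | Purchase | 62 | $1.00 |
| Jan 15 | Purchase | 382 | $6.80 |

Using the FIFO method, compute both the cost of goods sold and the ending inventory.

COGS = $6,763.85; ending inventory = $3,477.30

Jan 11, 766 sold [FIFO — oldest first]: 379 @ $7.80 + 259 @ $6.05 + 128 @ $6.45 = $5,348.75
Jan 13, 268 sold [FIFO — oldest first]: 154 @ $6.45 + 114 @ $3.70 = $1,415.10
Total COGS = $5,348.75 + $1,415.10 = $6,763.85
Ending inventory: 221 @ $3.70 + 62 @ $1.00 + 382 @ $6.80 = $3,477.30
Check: goods available $10,241.15 = COGS $6,763.85 + ending $3,477.30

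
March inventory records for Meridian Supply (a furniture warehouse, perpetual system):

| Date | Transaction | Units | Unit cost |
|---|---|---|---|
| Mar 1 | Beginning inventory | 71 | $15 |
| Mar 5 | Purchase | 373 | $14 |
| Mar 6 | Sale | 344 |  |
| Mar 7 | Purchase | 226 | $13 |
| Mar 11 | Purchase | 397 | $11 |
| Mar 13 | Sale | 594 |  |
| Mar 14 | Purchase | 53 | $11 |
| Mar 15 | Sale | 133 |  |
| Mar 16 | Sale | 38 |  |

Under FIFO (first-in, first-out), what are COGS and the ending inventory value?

Mar 6, 344 sold [FIFO — oldest first]: 71 @ $15 + 273 @ $14 = $4,887
Mar 13, 594 sold [FIFO — oldest first]: 100 @ $14 + 226 @ $13 + 268 @ $11 = $7,286
Mar 15, 133 sold [FIFO — oldest first]: 129 @ $11 + 4 @ $11 = $1,463
Mar 16, 38 sold [FIFO — oldest first]: 38 @ $11 = $418
Total COGS = $4,887 + $7,286 + $1,463 + $418 = $14,054
Ending inventory: 11 @ $11 = $121
Check: goods available $14,175 = COGS $14,054 + ending $121

COGS = $14,054; ending inventory = $121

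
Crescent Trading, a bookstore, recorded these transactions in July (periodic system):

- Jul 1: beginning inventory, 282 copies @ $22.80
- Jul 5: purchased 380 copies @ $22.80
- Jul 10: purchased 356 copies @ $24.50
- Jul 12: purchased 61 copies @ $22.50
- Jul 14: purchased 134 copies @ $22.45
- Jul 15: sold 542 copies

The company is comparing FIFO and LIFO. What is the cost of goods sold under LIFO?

FIFO COGS: 282 @ $22.80 + 260 @ $22.80 = $12,357.60
LIFO COGS: 134 @ $22.45 + 61 @ $22.50 + 347 @ $24.50 = $12,882.30

COGS = $12,882.30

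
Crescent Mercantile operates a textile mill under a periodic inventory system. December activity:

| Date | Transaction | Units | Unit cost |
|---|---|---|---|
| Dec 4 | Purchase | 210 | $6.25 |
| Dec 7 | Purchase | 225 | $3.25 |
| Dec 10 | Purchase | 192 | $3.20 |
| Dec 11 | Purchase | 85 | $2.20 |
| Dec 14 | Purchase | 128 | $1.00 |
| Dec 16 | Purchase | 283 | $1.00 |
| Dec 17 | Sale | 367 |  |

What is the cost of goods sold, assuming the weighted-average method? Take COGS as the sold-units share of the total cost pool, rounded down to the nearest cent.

COGS = $1,064.12

Dec 17, sell 367: 367/1123 × $3,256.15 → $1,064.12
Ending inventory (cost pool remaining) = $2,192.03
Check: goods available $3,256.15 = COGS $1,064.12 + ending $2,192.03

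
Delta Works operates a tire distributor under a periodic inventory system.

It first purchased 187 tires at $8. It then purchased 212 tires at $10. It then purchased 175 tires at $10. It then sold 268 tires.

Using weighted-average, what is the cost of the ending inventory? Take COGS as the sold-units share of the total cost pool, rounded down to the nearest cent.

Sale 1, sell 268: 268/574 × $5,366.00 → $2,505.37
Ending inventory (cost pool remaining) = $2,860.63

Ending inventory = $2,860.63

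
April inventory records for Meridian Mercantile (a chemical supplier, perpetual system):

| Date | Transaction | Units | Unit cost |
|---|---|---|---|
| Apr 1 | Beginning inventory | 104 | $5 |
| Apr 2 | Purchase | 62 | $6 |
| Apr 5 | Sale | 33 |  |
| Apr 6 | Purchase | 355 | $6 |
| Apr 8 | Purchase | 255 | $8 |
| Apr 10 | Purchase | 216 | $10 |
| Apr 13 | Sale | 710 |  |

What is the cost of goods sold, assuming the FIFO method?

Apr 5, 33 sold [FIFO — oldest first]: 33 @ $5 = $165
Apr 13, 710 sold [FIFO — oldest first]: 71 @ $5 + 62 @ $6 + 355 @ $6 + 222 @ $8 = $4,633
Total COGS = $165 + $4,633 = $4,798
Ending inventory: 33 @ $8 + 216 @ $10 = $2,424
Check: goods available $7,222 = COGS $4,798 + ending $2,424

COGS = $4,798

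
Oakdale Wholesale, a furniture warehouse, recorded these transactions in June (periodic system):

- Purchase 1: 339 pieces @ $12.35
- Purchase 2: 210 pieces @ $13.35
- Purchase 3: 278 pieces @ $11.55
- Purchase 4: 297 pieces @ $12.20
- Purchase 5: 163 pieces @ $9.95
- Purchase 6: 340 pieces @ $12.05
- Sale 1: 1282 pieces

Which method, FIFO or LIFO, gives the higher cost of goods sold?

FIFO COGS: 339 @ $12.35 + 210 @ $13.35 + 278 @ $11.55 + 297 @ $12.20 + 158 @ $9.95 = $15,396.55
LIFO COGS: 340 @ $12.05 + 163 @ $9.95 + 297 @ $12.20 + 278 @ $11.55 + 204 @ $13.35 = $15,276.55

FIFO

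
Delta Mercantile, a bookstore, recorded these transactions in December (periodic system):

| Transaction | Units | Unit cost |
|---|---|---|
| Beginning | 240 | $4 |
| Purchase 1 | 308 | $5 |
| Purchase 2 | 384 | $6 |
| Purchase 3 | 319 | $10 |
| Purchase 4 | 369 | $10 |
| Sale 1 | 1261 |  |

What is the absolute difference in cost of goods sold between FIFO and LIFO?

$2,035

FIFO COGS: 240 @ $4 + 308 @ $5 + 384 @ $6 + 319 @ $10 + 10 @ $10 = $8,094
LIFO COGS: 369 @ $10 + 319 @ $10 + 384 @ $6 + 189 @ $5 = $10,129
Difference = |$8,094 − $10,129| = $2,035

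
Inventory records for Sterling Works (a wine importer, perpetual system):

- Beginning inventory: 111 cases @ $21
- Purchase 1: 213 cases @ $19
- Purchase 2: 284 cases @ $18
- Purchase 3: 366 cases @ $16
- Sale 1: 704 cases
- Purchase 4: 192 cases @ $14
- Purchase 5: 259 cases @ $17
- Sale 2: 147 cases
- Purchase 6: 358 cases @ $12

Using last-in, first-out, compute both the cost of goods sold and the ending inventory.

Sale 1 (704) [LIFO — newest first]: 366 @ $16 + 284 @ $18 + 54 @ $19 = $11,994
Sale 2 (147) [LIFO — newest first]: 147 @ $17 = $2,499
Total COGS = $11,994 + $2,499 = $14,493
Ending inventory: 111 @ $21 + 159 @ $19 + 192 @ $14 + 112 @ $17 + 358 @ $12 = $14,240

COGS = $14,493; ending inventory = $14,240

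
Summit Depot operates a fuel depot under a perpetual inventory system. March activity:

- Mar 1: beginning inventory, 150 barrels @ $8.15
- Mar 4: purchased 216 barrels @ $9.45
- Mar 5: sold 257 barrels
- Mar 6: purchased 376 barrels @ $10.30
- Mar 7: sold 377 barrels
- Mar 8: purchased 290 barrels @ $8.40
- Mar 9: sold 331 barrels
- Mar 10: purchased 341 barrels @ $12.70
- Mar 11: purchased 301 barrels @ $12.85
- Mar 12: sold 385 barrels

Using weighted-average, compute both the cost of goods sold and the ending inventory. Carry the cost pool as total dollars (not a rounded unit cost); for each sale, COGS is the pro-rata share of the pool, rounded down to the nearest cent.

After Mar 1: 150 on hand, pool $1,222.50 (≈ $8.1500 each)
After Mar 4: 366 on hand, pool $3,263.70 (≈ $8.9172 each)
Mar 5, sell 257: 257/366 × $3,263.70 → $2,291.72
After Mar 6: 485 on hand, pool $4,844.78 (≈ $9.9892 each)
Mar 7, sell 377: 377/485 × $4,844.78 → $3,765.94
After Mar 8: 398 on hand, pool $3,514.84 (≈ $8.8313 each)
Mar 9, sell 331: 331/398 × $3,514.84 → $2,923.14
After Mar 10: 408 on hand, pool $4,922.40 (≈ $12.0647 each)
After Mar 11: 709 on hand, pool $8,790.25 (≈ $12.3981 each)
Mar 12, sell 385: 385/709 × $8,790.25 → $4,773.26
Total COGS = $2,291.72 + $3,765.94 + $2,923.14 + $4,773.26 = $13,754.06
Ending inventory (cost pool remaining) = $4,016.99

COGS = $13,754.06; ending inventory = $4,016.99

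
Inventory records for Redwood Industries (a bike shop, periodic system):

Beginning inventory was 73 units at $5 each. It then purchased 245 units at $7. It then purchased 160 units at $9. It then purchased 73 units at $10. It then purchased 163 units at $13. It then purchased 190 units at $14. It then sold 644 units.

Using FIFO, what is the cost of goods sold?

Sale 1 (644) [FIFO — oldest first]: 73 @ $5 + 245 @ $7 + 160 @ $9 + 73 @ $10 + 93 @ $13 = $5,459
Ending inventory: 70 @ $13 + 190 @ $14 = $3,570
Check: goods available $9,029 = COGS $5,459 + ending $3,570

COGS = $5,459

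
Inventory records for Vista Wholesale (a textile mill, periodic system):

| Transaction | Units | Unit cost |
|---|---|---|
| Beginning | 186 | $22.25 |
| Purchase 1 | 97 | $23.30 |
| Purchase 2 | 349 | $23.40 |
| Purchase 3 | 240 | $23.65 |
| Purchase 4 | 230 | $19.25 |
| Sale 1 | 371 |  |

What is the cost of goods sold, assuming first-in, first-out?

Sale 1 (371) [FIFO — oldest first]: 186 @ $22.25 + 97 @ $23.30 + 88 @ $23.40 = $8,457.80
Ending inventory: 261 @ $23.40 + 240 @ $23.65 + 230 @ $19.25 = $16,210.90

COGS = $8,457.80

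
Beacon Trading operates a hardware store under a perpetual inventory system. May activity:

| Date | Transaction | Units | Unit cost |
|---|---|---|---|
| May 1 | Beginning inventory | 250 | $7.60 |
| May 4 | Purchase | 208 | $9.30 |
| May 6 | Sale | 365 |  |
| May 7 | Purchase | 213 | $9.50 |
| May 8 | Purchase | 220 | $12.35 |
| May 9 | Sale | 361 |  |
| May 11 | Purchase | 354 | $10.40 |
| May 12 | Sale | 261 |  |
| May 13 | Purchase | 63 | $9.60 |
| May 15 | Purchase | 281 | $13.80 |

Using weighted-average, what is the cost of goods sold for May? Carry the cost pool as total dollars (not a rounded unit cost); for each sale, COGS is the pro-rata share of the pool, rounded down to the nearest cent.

After May 1: 250 on hand, pool $1,900.00 (≈ $7.6000 each)
After May 4: 458 on hand, pool $3,834.40 (≈ $8.3721 each)
May 6, sell 365: 365/458 × $3,834.40 → $3,055.79
After May 7: 306 on hand, pool $2,802.11 (≈ $9.1572 each)
After May 8: 526 on hand, pool $5,519.11 (≈ $10.4926 each)
May 9, sell 361: 361/526 × $5,519.11 → $3,787.83
After May 11: 519 on hand, pool $5,412.88 (≈ $10.4294 each)
May 12, sell 261: 261/519 × $5,412.88 → $2,722.08
After May 13: 321 on hand, pool $3,295.60 (≈ $10.2667 each)
After May 15: 602 on hand, pool $7,173.40 (≈ $11.9159 each)
Total COGS = $3,055.79 + $3,787.83 + $2,722.08 = $9,565.70
Ending inventory (cost pool remaining) = $7,173.40
Check: goods available $16,739.10 = COGS $9,565.70 + ending $7,173.40

COGS = $9,565.70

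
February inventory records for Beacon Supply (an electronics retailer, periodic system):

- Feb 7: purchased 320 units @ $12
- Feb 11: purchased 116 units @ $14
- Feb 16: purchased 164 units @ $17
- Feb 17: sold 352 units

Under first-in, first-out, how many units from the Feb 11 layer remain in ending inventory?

84

Feb 17, 352 sold [FIFO — oldest first]: 320 @ $12 + 32 @ $14 = $4,288
Ending inventory: 84 @ $14 + 164 @ $17 = $3,964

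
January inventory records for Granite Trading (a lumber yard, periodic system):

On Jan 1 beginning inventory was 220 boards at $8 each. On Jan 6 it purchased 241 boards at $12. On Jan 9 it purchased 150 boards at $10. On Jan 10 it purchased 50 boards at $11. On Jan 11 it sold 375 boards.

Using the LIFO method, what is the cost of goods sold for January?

Jan 11, 375 sold [LIFO — newest first]: 50 @ $11 + 150 @ $10 + 175 @ $12 = $4,150
Ending inventory: 220 @ $8 + 66 @ $12 = $2,552

COGS = $4,150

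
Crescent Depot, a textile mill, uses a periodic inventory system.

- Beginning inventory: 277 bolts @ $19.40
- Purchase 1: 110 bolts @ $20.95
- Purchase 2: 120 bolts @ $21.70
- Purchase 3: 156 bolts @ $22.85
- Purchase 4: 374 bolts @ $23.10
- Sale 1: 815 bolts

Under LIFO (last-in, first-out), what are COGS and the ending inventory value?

COGS = $18,179.50; ending inventory = $4,306.80

Sale 1 (815) [LIFO — newest first]: 374 @ $23.10 + 156 @ $22.85 + 120 @ $21.70 + 110 @ $20.95 + 55 @ $19.40 = $18,179.50
Ending inventory: 222 @ $19.40 = $4,306.80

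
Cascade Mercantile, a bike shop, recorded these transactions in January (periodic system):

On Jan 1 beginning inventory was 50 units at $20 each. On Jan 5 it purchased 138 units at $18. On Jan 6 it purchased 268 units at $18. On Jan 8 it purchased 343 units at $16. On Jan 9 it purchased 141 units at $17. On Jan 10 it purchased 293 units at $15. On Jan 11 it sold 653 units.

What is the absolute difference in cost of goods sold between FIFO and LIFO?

FIFO COGS: 50 @ $20 + 138 @ $18 + 268 @ $18 + 197 @ $16 = $11,460
LIFO COGS: 293 @ $15 + 141 @ $17 + 219 @ $16 = $10,296
Difference = |$11,460 − $10,296| = $1,164

$1,164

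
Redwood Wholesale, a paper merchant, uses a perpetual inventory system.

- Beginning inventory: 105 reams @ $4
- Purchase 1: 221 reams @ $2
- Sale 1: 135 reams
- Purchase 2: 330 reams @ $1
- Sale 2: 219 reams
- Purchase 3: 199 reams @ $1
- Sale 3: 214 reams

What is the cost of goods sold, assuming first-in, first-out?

Sale 1 (135) [FIFO — oldest first]: 105 @ $4 + 30 @ $2 = $480
Sale 2 (219) [FIFO — oldest first]: 191 @ $2 + 28 @ $1 = $410
Sale 3 (214) [FIFO — oldest first]: 214 @ $1 = $214
Total COGS = $480 + $410 + $214 = $1,104
Ending inventory: 88 @ $1 + 199 @ $1 = $287

COGS = $1,104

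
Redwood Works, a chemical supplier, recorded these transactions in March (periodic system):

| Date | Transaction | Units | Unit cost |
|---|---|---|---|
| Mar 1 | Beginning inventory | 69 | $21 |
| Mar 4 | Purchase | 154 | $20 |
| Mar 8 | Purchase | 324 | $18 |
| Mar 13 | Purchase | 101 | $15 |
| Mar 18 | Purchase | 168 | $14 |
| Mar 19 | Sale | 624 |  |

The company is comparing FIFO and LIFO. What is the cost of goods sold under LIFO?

FIFO COGS: 69 @ $21 + 154 @ $20 + 324 @ $18 + 77 @ $15 = $11,516
LIFO COGS: 168 @ $14 + 101 @ $15 + 324 @ $18 + 31 @ $20 = $10,319

COGS = $10,319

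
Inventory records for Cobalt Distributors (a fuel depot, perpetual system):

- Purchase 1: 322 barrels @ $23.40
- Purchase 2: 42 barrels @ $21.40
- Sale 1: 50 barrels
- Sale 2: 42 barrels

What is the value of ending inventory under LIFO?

Ending inventory = $6,364.80

Sale 1 (50) [LIFO — newest first]: 42 @ $21.40 + 8 @ $23.40 = $1,086.00
Sale 2 (42) [LIFO — newest first]: 42 @ $23.40 = $982.80
Total COGS = $1,086.00 + $982.80 = $2,068.80
Ending inventory: 272 @ $23.40 = $6,364.80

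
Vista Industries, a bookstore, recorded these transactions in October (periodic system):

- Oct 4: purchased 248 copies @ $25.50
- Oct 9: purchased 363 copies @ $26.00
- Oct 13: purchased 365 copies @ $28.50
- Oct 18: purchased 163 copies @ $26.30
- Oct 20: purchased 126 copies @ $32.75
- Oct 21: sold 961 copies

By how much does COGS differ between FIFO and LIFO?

$1,060.90

FIFO COGS: 248 @ $25.50 + 363 @ $26.00 + 350 @ $28.50 = $25,737.00
LIFO COGS: 126 @ $32.75 + 163 @ $26.30 + 365 @ $28.50 + 307 @ $26.00 = $26,797.90
Difference = |$25,737.00 − $26,797.90| = $1,060.90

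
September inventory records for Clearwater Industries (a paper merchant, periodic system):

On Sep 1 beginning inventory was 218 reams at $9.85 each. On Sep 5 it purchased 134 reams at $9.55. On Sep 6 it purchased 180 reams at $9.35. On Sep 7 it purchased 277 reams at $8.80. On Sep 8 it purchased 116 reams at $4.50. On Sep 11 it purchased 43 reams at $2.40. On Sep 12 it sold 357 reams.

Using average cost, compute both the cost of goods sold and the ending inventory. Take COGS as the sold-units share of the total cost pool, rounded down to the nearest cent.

COGS = $3,014.14; ending inventory = $5,158.66

Sep 12, sell 357: 357/968 × $8,172.80 → $3,014.14
Ending inventory (cost pool remaining) = $5,158.66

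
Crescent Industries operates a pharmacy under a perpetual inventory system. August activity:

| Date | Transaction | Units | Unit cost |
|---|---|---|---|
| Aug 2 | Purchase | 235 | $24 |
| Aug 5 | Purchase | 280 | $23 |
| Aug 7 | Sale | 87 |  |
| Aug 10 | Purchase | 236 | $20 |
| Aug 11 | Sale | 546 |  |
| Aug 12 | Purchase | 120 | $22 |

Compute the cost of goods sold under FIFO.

COGS = $14,440

Aug 7, 87 sold [FIFO — oldest first]: 87 @ $24 = $2,088
Aug 11, 546 sold [FIFO — oldest first]: 148 @ $24 + 280 @ $23 + 118 @ $20 = $12,352
Total COGS = $2,088 + $12,352 = $14,440
Ending inventory: 118 @ $20 + 120 @ $22 = $5,000
Check: goods available $19,440 = COGS $14,440 + ending $5,000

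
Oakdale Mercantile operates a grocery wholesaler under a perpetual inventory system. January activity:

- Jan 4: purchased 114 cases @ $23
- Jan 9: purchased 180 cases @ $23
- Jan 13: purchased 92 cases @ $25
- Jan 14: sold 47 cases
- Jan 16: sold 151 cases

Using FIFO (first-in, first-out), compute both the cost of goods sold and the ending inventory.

Jan 14, 47 sold [FIFO — oldest first]: 47 @ $23 = $1,081
Jan 16, 151 sold [FIFO — oldest first]: 67 @ $23 + 84 @ $23 = $3,473
Total COGS = $1,081 + $3,473 = $4,554
Ending inventory: 96 @ $23 + 92 @ $25 = $4,508
Check: goods available $9,062 = COGS $4,554 + ending $4,508

COGS = $4,554; ending inventory = $4,508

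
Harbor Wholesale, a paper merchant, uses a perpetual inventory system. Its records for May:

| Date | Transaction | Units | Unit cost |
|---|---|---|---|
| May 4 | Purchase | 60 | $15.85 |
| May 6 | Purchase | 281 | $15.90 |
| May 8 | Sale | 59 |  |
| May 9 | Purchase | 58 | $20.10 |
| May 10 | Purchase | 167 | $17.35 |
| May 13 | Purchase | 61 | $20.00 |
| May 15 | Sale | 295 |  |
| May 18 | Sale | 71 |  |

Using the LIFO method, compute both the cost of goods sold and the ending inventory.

COGS = $7,493.35; ending inventory = $3,208.80

May 8, 59 sold [LIFO — newest first]: 59 @ $15.90 = $938.10
May 15, 295 sold [LIFO — newest first]: 61 @ $20.00 + 167 @ $17.35 + 58 @ $20.10 + 9 @ $15.90 = $5,426.35
May 18, 71 sold [LIFO — newest first]: 71 @ $15.90 = $1,128.90
Total COGS = $938.10 + $5,426.35 + $1,128.90 = $7,493.35
Ending inventory: 60 @ $15.85 + 142 @ $15.90 = $3,208.80
Check: goods available $10,702.15 = COGS $7,493.35 + ending $3,208.80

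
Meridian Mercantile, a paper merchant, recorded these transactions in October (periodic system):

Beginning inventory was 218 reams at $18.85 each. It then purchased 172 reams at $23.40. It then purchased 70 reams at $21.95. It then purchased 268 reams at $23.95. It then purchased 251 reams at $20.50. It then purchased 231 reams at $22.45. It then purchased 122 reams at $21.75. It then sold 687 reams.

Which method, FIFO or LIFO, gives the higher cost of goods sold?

FIFO

FIFO COGS: 218 @ $18.85 + 172 @ $23.40 + 70 @ $21.95 + 227 @ $23.95 = $15,107.25
LIFO COGS: 122 @ $21.75 + 231 @ $22.45 + 251 @ $20.50 + 83 @ $23.95 = $14,972.80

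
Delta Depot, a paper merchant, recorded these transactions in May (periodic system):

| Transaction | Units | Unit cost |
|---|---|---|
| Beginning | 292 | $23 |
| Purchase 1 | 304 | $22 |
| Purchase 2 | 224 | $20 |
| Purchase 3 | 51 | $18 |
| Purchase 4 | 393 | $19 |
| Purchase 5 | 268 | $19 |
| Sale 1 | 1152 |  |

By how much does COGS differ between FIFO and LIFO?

$1,432

FIFO COGS: 292 @ $23 + 304 @ $22 + 224 @ $20 + 51 @ $18 + 281 @ $19 = $24,141
LIFO COGS: 268 @ $19 + 393 @ $19 + 51 @ $18 + 224 @ $20 + 216 @ $22 = $22,709
Difference = |$24,141 − $22,709| = $1,432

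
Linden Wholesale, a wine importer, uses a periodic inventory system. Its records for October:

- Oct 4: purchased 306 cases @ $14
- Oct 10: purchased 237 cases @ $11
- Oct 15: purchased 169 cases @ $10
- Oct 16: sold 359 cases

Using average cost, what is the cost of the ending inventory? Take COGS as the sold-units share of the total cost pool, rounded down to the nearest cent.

Oct 16, sell 359: 359/712 × $8,581.00 → $4,326.65
Ending inventory (cost pool remaining) = $4,254.35

Ending inventory = $4,254.35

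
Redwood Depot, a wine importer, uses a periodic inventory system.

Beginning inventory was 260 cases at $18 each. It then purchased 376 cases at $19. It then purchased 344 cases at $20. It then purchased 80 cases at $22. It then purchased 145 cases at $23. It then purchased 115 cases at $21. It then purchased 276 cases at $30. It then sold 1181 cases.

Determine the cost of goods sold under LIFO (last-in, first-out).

COGS = $26,869

Sale 1 (1181) [LIFO — newest first]: 276 @ $30 + 115 @ $21 + 145 @ $23 + 80 @ $22 + 344 @ $20 + 221 @ $19 = $26,869
Ending inventory: 260 @ $18 + 155 @ $19 = $7,625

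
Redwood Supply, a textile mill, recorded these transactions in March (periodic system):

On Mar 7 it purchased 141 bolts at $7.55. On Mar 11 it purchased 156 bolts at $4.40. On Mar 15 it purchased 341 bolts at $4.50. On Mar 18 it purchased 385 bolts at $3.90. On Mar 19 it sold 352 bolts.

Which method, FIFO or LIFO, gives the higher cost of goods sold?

FIFO

FIFO COGS: 141 @ $7.55 + 156 @ $4.40 + 55 @ $4.50 = $1,998.45
LIFO COGS: 352 @ $3.90 = $1,372.80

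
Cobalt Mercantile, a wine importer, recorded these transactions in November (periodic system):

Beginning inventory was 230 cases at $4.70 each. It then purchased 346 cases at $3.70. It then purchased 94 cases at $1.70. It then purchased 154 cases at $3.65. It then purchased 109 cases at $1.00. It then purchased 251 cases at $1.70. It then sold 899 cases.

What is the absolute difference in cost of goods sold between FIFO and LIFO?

FIFO COGS: 230 @ $4.70 + 346 @ $3.70 + 94 @ $1.70 + 154 @ $3.65 + 75 @ $1.00 = $3,158.10
LIFO COGS: 251 @ $1.70 + 109 @ $1.00 + 154 @ $3.65 + 94 @ $1.70 + 291 @ $3.70 = $2,334.30
Difference = |$3,158.10 − $2,334.30| = $823.80

$823.80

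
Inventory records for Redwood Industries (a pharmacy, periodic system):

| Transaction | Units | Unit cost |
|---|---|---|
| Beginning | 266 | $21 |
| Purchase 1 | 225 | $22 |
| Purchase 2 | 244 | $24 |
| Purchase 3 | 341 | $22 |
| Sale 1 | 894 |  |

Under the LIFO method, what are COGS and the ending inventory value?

COGS = $20,072; ending inventory = $3,822

Sale 1 (894) [LIFO — newest first]: 341 @ $22 + 244 @ $24 + 225 @ $22 + 84 @ $21 = $20,072
Ending inventory: 182 @ $21 = $3,822
Check: goods available $23,894 = COGS $20,072 + ending $3,822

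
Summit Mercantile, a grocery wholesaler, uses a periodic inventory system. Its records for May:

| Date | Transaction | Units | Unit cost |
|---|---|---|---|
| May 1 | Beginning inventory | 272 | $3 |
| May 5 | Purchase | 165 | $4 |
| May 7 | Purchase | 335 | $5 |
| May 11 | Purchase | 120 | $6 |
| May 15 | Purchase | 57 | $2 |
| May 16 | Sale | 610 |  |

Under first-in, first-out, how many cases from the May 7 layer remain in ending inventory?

May 16, 610 sold [FIFO — oldest first]: 272 @ $3 + 165 @ $4 + 173 @ $5 = $2,341
Ending inventory: 162 @ $5 + 120 @ $6 + 57 @ $2 = $1,644

162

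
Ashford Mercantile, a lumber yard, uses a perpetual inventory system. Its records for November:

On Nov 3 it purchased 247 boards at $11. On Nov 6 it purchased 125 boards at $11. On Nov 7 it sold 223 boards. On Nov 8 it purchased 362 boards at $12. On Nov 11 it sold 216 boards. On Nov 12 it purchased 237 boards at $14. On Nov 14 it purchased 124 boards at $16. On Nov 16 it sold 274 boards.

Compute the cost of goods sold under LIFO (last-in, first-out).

COGS = $9,129

Nov 7, 223 sold [LIFO — newest first]: 125 @ $11 + 98 @ $11 = $2,453
Nov 11, 216 sold [LIFO — newest first]: 216 @ $12 = $2,592
Nov 16, 274 sold [LIFO — newest first]: 124 @ $16 + 150 @ $14 = $4,084
Total COGS = $2,453 + $2,592 + $4,084 = $9,129
Ending inventory: 149 @ $11 + 146 @ $12 + 87 @ $14 = $4,609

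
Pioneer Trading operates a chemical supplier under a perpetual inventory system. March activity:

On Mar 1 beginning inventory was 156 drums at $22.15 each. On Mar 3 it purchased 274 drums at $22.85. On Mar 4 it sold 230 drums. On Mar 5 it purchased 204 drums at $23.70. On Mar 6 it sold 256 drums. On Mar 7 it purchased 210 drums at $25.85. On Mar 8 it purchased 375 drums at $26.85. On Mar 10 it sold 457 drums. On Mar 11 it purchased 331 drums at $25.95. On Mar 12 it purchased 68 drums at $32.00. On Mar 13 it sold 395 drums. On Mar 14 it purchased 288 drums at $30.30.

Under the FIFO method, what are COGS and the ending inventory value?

COGS = $33,136.40; ending inventory = $16,403.80

Mar 4, 230 sold [FIFO — oldest first]: 156 @ $22.15 + 74 @ $22.85 = $5,146.30
Mar 6, 256 sold [FIFO — oldest first]: 200 @ $22.85 + 56 @ $23.70 = $5,897.20
Mar 10, 457 sold [FIFO — oldest first]: 148 @ $23.70 + 210 @ $25.85 + 99 @ $26.85 = $11,594.25
Mar 13, 395 sold [FIFO — oldest first]: 276 @ $26.85 + 119 @ $25.95 = $10,498.65
Total COGS = $5,146.30 + $5,897.20 + $11,594.25 + $10,498.65 = $33,136.40
Ending inventory: 212 @ $25.95 + 68 @ $32.00 + 288 @ $30.30 = $16,403.80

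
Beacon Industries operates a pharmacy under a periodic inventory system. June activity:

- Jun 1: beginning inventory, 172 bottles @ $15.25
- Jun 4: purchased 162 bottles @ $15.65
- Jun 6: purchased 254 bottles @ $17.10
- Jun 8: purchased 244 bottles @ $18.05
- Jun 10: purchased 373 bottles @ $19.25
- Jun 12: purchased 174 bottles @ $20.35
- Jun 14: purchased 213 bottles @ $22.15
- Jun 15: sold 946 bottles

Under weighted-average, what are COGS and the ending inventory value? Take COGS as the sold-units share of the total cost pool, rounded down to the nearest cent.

Jun 15, sell 946: 946/1592 × $29,345.00 → $17,437.41
Ending inventory (cost pool remaining) = $11,907.59

COGS = $17,437.41; ending inventory = $11,907.59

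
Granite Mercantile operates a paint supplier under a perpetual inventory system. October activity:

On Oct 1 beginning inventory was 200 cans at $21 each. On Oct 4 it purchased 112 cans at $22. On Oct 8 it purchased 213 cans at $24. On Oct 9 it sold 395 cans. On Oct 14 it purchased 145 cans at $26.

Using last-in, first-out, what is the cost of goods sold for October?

COGS = $9,046

Oct 9, 395 sold [LIFO — newest first]: 213 @ $24 + 112 @ $22 + 70 @ $21 = $9,046
Ending inventory: 130 @ $21 + 145 @ $26 = $6,500
Check: goods available $15,546 = COGS $9,046 + ending $6,500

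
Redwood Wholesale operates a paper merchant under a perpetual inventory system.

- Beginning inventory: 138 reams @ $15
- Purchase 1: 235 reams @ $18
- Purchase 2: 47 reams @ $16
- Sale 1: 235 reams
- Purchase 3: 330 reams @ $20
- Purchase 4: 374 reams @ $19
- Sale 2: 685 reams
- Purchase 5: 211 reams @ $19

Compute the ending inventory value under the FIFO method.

Sale 1 (235) [FIFO — oldest first]: 138 @ $15 + 97 @ $18 = $3,816
Sale 2 (685) [FIFO — oldest first]: 138 @ $18 + 47 @ $16 + 330 @ $20 + 170 @ $19 = $13,066
Total COGS = $3,816 + $13,066 = $16,882
Ending inventory: 204 @ $19 + 211 @ $19 = $7,885

Ending inventory = $7,885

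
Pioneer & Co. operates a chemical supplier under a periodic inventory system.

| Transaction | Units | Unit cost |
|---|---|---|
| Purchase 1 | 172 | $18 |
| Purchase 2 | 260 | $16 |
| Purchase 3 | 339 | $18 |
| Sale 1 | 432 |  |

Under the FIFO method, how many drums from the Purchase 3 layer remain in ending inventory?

Sale 1 (432) [FIFO — oldest first]: 172 @ $18 + 260 @ $16 = $7,256
Ending inventory: 339 @ $18 = $6,102

339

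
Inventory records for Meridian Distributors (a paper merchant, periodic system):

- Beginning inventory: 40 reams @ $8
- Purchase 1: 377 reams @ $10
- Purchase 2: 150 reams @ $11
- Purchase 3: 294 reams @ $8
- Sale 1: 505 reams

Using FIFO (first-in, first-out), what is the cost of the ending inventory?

Sale 1 (505) [FIFO — oldest first]: 40 @ $8 + 377 @ $10 + 88 @ $11 = $5,058
Ending inventory: 62 @ $11 + 294 @ $8 = $3,034

Ending inventory = $3,034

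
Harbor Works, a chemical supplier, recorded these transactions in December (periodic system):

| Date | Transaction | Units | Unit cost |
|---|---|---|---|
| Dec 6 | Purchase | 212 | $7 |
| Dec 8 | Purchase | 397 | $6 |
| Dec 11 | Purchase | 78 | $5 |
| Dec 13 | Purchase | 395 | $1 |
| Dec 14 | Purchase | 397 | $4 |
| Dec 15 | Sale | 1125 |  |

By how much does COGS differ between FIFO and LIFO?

FIFO COGS: 212 @ $7 + 397 @ $6 + 78 @ $5 + 395 @ $1 + 43 @ $4 = $4,823
LIFO COGS: 397 @ $4 + 395 @ $1 + 78 @ $5 + 255 @ $6 = $3,903
Difference = |$4,823 − $3,903| = $920

$920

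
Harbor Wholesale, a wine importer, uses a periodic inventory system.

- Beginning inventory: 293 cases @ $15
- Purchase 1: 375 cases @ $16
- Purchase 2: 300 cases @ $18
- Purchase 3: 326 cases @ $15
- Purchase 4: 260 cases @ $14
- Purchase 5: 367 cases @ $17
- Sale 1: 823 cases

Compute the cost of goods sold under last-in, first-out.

Sale 1 (823) [LIFO — newest first]: 367 @ $17 + 260 @ $14 + 196 @ $15 = $12,819
Ending inventory: 293 @ $15 + 375 @ $16 + 300 @ $18 + 130 @ $15 = $17,745

COGS = $12,819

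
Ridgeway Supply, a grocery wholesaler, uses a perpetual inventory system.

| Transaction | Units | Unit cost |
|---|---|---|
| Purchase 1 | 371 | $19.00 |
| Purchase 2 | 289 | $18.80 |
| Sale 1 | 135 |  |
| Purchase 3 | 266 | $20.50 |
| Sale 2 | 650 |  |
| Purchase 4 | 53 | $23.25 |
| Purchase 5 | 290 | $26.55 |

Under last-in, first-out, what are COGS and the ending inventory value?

Sale 1 (135) [LIFO — newest first]: 135 @ $18.80 = $2,538.00
Sale 2 (650) [LIFO — newest first]: 266 @ $20.50 + 154 @ $18.80 + 230 @ $19.00 = $12,718.20
Total COGS = $2,538.00 + $12,718.20 = $15,256.20
Ending inventory: 141 @ $19.00 + 53 @ $23.25 + 290 @ $26.55 = $11,610.75
Check: goods available $26,866.95 = COGS $15,256.20 + ending $11,610.75

COGS = $15,256.20; ending inventory = $11,610.75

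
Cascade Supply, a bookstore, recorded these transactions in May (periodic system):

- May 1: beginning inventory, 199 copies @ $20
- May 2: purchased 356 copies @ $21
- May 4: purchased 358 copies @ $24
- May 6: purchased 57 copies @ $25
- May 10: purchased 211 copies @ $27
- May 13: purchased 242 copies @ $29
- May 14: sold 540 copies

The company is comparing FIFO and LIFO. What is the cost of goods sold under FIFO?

COGS = $11,141

FIFO COGS: 199 @ $20 + 341 @ $21 = $11,141
LIFO COGS: 242 @ $29 + 211 @ $27 + 57 @ $25 + 30 @ $24 = $14,860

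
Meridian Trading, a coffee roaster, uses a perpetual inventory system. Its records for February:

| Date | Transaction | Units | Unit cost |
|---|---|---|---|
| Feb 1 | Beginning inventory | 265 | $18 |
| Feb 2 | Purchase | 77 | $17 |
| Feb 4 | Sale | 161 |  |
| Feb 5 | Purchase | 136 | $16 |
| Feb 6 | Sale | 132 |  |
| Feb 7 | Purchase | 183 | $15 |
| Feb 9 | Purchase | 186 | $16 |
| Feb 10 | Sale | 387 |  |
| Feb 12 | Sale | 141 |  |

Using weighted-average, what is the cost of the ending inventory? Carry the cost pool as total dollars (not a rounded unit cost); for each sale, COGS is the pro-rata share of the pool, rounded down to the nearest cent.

After Feb 1: 265 on hand, pool $4,770.00 (≈ $18.0000 each)
After Feb 2: 342 on hand, pool $6,079.00 (≈ $17.7749 each)
Feb 4, sell 161: 161/342 × $6,079.00 → $2,861.75
After Feb 5: 317 on hand, pool $5,393.25 (≈ $17.0134 each)
Feb 6, sell 132: 132/317 × $5,393.25 → $2,245.76
After Feb 7: 368 on hand, pool $5,892.49 (≈ $16.0122 each)
After Feb 9: 554 on hand, pool $8,868.49 (≈ $16.0081 each)
Feb 10, sell 387: 387/554 × $8,868.49 → $6,195.13
Feb 12, sell 141: 141/167 × $2,673.36 → $2,257.14
Total COGS = $2,861.75 + $2,245.76 + $6,195.13 + $2,257.14 = $13,559.78
Ending inventory (cost pool remaining) = $416.22

Ending inventory = $416.22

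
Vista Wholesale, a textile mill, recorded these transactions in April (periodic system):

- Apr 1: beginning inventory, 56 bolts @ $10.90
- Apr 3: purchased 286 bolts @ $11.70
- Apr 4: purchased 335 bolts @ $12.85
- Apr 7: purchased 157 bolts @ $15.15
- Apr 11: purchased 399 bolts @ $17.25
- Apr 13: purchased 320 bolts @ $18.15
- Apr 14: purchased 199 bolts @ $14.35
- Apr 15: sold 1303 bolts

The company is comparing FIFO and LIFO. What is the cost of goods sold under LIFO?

COGS = $20,854.75

FIFO COGS: 56 @ $10.90 + 286 @ $11.70 + 335 @ $12.85 + 157 @ $15.15 + 399 @ $17.25 + 70 @ $18.15 = $18,793.15
LIFO COGS: 199 @ $14.35 + 320 @ $18.15 + 399 @ $17.25 + 157 @ $15.15 + 228 @ $12.85 = $20,854.75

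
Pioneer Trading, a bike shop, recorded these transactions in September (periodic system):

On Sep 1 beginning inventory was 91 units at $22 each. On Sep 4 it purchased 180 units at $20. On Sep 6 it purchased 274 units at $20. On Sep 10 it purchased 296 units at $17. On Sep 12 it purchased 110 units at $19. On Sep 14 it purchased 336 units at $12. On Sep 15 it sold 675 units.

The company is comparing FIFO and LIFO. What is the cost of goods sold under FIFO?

FIFO COGS: 91 @ $22 + 180 @ $20 + 274 @ $20 + 130 @ $17 = $13,292
LIFO COGS: 336 @ $12 + 110 @ $19 + 229 @ $17 = $10,015

COGS = $13,292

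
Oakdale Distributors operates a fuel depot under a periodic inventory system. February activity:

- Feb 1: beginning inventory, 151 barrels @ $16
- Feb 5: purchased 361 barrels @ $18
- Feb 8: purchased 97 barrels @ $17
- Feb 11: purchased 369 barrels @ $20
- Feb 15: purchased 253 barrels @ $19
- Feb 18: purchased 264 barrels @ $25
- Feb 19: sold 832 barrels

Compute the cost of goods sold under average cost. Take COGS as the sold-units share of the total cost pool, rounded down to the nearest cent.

Feb 19, sell 832: 832/1495 × $29,350.00 → $16,333.91
Ending inventory (cost pool remaining) = $13,016.09
Check: goods available $29,350.00 = COGS $16,333.91 + ending $13,016.09

COGS = $16,333.91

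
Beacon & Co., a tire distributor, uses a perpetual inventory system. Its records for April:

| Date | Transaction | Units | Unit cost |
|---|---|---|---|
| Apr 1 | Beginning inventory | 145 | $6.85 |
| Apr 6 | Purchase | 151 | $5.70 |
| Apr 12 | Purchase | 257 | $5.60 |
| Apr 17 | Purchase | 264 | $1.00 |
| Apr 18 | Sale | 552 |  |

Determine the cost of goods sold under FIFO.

COGS = $3,287.55

Apr 18, 552 sold [FIFO — oldest first]: 145 @ $6.85 + 151 @ $5.70 + 256 @ $5.60 = $3,287.55
Ending inventory: 1 @ $5.60 + 264 @ $1.00 = $269.60
Check: goods available $3,557.15 = COGS $3,287.55 + ending $269.60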